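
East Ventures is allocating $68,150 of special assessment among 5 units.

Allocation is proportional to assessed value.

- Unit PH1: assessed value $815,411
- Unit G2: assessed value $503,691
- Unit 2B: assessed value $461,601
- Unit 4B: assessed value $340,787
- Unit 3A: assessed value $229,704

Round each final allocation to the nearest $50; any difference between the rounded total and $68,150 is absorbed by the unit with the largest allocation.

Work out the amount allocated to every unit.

Unit PH1: $23,600; Unit G2: $14,600; Unit 2B: $13,400; Unit 4B: $9,900; Unit 3A: $6,650

Total assessed value = 2,351,194.
Unrounded shares: Unit PH1 815,411/2,351,194 × $68,150 = 23,634.91; Unit G2 503,691/2,351,194 × $68,150 = 14,599.62; Unit 2B 461,601/2,351,194 × $68,150 = 13,379.63; Unit 4B 340,787/2,351,194 × $68,150 = 9,877.80; Unit 3A 229,704/2,351,194 × $68,150 = 6,658.03.
Rounded to nearest $50: Unit PH1 $23,650; Unit G2 $14,600; Unit 2B $13,400; Unit 4B $9,900; Unit 3A $6,650. Sum = $68,200.
Difference $68,150 − $68,200 = −$50 applied to largest allocation (Unit PH1): Unit PH1 becomes $23,600.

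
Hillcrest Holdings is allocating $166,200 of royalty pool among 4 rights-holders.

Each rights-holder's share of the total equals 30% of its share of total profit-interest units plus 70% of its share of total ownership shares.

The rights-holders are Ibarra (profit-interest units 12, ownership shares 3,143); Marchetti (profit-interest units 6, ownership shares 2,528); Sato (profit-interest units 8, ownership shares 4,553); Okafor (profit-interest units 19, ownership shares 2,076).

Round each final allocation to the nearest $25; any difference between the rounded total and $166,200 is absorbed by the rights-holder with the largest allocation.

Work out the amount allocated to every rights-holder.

Ibarra: $43,025 | Marchetti: $30,550 | Sato: $51,925 | Okafor: $40,700

Totals — profit-interest units 45, ownership shares 12,300.
Composite weights (30% profit-interest units + 70% ownership shares): Ibarra 0.2589; Marchetti 0.1839; Sato 0.3124; Okafor 0.2448.
Raw shares: Ibarra 43,024.18; Marchetti 30,559.18; Sato 51,928.72; Okafor 40,687.92.
After rounding ($25): Ibarra $43,025; Marchetti $30,550; Sato $51,925; Okafor $40,700. Sum = $166,200.
Rounded total matches; no reconciliation needed.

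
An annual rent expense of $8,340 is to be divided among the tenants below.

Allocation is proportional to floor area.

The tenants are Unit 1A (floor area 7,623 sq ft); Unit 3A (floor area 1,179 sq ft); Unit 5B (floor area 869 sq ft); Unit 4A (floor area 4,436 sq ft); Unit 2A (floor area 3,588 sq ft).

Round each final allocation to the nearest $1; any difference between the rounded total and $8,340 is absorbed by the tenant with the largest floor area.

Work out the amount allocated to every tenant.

Unit 1A: $3,592 · Unit 3A: $556 · Unit 5B: $410 · Unit 4A: $2,091 · Unit 2A: $1,691

Sum of floor area: 7,623 + 1,179 + 869 + 4,436 + 3,588 = 17,695.
Proportional shares: Unit 1A 3,592.87; Unit 3A 555.69; Unit 5B 409.58; Unit 4A 2,090.77; Unit 2A 1,691.09.
Rounded to nearest $1: Unit 1A $3,593; Unit 3A $556; Unit 5B $410; Unit 4A $2,091; Unit 2A $1,691. Sum = $8,341.
Difference $8,340 − $8,341 = −$1 applied to largest floor area (Unit 1A): Unit 1A becomes $3,592.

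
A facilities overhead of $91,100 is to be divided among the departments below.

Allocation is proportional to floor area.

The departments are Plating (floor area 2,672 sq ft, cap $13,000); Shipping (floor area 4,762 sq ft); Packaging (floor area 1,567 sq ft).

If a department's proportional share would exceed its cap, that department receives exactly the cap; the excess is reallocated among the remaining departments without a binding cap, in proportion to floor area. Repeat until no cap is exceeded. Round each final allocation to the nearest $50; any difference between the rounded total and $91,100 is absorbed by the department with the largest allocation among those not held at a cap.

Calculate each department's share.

Sum of floor area: 9,001.
Proportional shares (ignoring caps): Plating 27,043.57; Shipping 48,196.67; Packaging 15,859.76.
Held at cap: Plating ($13,000); balance $78,100 reallocated over remaining floor area 6,329.
Shares after redistribution: Shipping 58,763.19 → $58,750; Packaging 19,336.81 → $19,350.

Plating: $13,000 · Shipping: $58,750 · Packaging: $19,350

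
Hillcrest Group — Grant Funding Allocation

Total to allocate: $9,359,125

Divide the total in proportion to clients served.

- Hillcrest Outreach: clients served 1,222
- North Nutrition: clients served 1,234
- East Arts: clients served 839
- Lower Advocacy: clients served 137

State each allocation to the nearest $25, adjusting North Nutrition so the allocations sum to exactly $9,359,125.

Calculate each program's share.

Hillcrest Outreach: $3,332,425 | North Nutrition: $3,365,125 | East Arts: $2,287,975 | Lower Advocacy: $373,600

Combined clients served = 3,432.
Proportional shares: Hillcrest Outreach 1,222/3,432 × $9,359,125 = 3,332,415.72; North Nutrition 1,234/3,432 × $9,359,125 = 3,365,139.93; East Arts 839/3,432 × $9,359,125 = 2,287,967.91; Lower Advocacy 137/3,432 × $9,359,125 = 373,601.44.
At nearest $25: Hillcrest Outreach $3,332,425; North Nutrition $3,365,150; East Arts $2,287,975; Lower Advocacy $373,600. Sum = $9,359,150.
Difference $9,359,125 − $9,359,150 = −$25 applied to North Nutrition: North Nutrition becomes $3,365,125.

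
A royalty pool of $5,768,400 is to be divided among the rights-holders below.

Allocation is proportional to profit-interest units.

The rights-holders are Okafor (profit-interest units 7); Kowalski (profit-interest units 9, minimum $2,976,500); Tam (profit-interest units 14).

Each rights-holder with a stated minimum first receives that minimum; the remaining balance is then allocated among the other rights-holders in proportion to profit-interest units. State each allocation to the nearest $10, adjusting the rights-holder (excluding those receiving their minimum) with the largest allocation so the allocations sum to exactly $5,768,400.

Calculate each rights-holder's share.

Okafor: $930,630 | Kowalski: $2,976,500 | Tam: $1,861,270

Minimums first: Kowalski $2,976,500. Residual $2,791,900.
Residual split over remaining profit-interest units 21: Okafor 930,633.33 → $930,630; Tam 1,861,266.67 → $1,861,270.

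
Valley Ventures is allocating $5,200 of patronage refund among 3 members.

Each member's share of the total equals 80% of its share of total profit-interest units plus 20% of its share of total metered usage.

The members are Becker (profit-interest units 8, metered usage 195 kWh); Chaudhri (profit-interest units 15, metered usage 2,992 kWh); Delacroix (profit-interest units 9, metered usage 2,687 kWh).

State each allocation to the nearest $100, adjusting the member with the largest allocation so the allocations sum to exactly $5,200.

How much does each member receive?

Becker: $1,100 | Chaudhri: $2,500 | Delacroix: $1,600

Totals — profit-interest units 32, metered usage 5,874.
Blended shares (80% profit-interest units + 20% metered usage): Becker 0.2066; Chaudhri 0.4769; Delacroix 0.3165.
Pro-rata amounts: Becker 1,074.53; Chaudhri 2,479.74; Delacroix 1,645.74.
Rounded to nearest $100: Becker $1,100; Chaudhri $2,500; Delacroix $1,600. Sum = $5,200.
Rounded total matches; no reconciliation needed.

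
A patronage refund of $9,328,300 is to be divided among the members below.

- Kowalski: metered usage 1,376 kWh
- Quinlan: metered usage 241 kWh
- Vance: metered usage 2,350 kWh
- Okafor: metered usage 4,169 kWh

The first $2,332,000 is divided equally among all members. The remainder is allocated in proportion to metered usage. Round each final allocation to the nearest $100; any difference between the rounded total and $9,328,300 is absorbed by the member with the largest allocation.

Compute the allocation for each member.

Kowalski: $1,766,200; Quinlan: $790,200; Vance: $2,603,800; Okafor: $4,168,100

First tranche $2,332,000 split equally: $583,000 each.
Remainder $6,996,300 by metered usage (total 8,136): Kowalski 1,183,248.38 → $1,183,200; Quinlan 207,240.45 → $207,200; Vance 2,020,809.37 → $2,020,800; Okafor 3,585,001.81 → $3,585,000.
Rounding difference +$100 on remainder applied to Okafor.
Totals: Kowalski $583,000 + $1,183,200 = $1,766,200; Quinlan $583,000 + $207,200 = $790,200; Vance $583,000 + $2,020,800 = $2,603,800; Okafor $583,000 + $3,585,100 = $4,168,100.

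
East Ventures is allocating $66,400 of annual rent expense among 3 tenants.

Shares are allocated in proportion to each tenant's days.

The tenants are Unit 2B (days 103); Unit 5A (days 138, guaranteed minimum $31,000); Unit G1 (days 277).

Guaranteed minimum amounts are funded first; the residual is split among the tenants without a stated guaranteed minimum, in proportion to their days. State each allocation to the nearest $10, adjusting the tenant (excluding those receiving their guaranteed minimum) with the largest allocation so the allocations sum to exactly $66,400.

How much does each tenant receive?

Unit 2B: $9,600 · Unit 5A: $31,000 · Unit G1: $25,800

Minimums first: Unit 5A $31,000. Balance $35,400.
Balance split over remaining days 380: Unit 2B 9,595.26 → $9,600; Unit G1 25,804.74 → $25,800.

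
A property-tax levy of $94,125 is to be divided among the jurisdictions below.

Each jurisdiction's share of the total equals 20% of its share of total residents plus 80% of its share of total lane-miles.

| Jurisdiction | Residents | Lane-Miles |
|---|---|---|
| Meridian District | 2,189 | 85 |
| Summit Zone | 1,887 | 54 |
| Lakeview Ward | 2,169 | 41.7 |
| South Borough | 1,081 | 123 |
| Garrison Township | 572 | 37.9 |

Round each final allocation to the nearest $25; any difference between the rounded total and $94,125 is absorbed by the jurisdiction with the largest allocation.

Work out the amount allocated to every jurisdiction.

Meridian District: $23,950 · Summit Zone: $16,400 · Lakeview Ward: $14,350 · South Borough: $29,700 · Garrison Township: $9,725

Totals — residents 7,898, lane-miles 341.6.
Composite weights (20% residents + 80% lane-miles): Meridian District 0.2545; Summit Zone 0.1742; Lakeview Ward 0.1526; South Borough 0.3154; Garrison Township 0.1032.
Proportional shares: Meridian District 23,954.34; Summit Zone 16,401.09; Lakeview Ward 14,361.91; South Borough 29,689.87; Garrison Township 9,717.79.
At nearest $25: Meridian District $23,950; Summit Zone $16,400; Lakeview Ward $14,350; South Borough $29,700; Garrison Township $9,725. Sum = $94,125.
Sum already equals the total — no adjustment.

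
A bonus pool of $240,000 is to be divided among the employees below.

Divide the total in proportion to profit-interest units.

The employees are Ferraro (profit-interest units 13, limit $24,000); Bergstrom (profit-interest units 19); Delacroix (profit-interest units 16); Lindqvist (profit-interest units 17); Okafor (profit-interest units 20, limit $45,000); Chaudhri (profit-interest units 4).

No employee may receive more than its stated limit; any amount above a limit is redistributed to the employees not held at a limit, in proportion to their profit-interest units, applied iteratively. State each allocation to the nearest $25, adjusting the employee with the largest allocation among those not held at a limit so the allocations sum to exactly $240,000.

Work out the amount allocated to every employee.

Ferraro: $24,000; Bergstrom: $58,025; Delacroix: $48,850; Lindqvist: $51,900; Okafor: $45,000; Chaudhri: $12,225

Combined profit-interest units = 89.
Unconstrained shares: Ferraro 35,056.18; Bergstrom 51,235.96; Delacroix 43,146.07; Lindqvist 45,842.70; Okafor 53,932.58; Chaudhri 10,786.52.
Cap binds for Ferraro ($24,000), Okafor ($45,000); remaining pool $171,000 reallocated over remaining profit-interest units 56.
Redistributed shares: Bergstrom 58,017.86 → $58,025; Delacroix 48,857.14 → $48,850; Lindqvist 51,910.71 → $51,900; Chaudhri 12,214.29 → $12,225.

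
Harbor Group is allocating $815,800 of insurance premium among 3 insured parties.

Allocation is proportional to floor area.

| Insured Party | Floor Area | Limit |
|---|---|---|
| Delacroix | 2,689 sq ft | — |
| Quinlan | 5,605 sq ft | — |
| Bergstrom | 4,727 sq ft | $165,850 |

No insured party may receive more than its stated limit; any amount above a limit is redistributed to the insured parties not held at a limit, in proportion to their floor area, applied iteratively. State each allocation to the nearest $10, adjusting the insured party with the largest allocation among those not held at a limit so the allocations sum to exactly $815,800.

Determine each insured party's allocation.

Delacroix: $210,720; Quinlan: $439,230; Bergstrom: $165,850

Floor area total: 13,021.
Unconstrained shares: Delacroix 168,472.94; Quinlan 351,168.04; Bergstrom 296,159.02.
Capped: Bergstrom ($165,850); balance $649,950 reallocated over remaining floor area 8,294.
Redistributed shares: Delacroix 210,720.47 → $210,720; Quinlan 439,229.53 → $439,230.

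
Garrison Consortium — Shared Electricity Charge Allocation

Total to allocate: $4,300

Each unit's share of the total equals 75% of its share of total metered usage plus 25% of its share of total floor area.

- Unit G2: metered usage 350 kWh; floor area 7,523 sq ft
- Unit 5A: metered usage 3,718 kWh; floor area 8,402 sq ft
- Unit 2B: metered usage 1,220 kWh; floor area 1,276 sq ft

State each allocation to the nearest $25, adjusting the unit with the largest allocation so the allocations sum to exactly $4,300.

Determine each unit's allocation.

Totals — metered usage 5,288, floor area 17,201.
Combined weights (75% metered usage + 25% floor area): Unit G2 0.1590; Unit 5A 0.6494; Unit 2B 0.1916.
Raw shares: Unit G2 683.62; Unit 5A 2,792.60; Unit 2B 823.79.
At nearest $25: Unit G2 $675; Unit 5A $2,800; Unit 2B $825. Sum = $4,300.
Sum already equals the total — no adjustment.

Unit G2: $675 | Unit 5A: $2,800 | Unit 2B: $825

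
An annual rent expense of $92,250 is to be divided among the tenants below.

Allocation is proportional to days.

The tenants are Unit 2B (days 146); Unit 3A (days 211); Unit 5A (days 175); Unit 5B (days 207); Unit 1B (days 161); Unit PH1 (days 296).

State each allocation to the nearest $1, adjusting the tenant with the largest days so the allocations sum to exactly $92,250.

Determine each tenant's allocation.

Unit 2B: $11,261 · Unit 3A: $16,275 · Unit 5A: $13,498 · Unit 5B: $15,966 · Unit 1B: $12,418 · Unit PH1: $22,832

Total days = 146 + 211 + 175 + 207 + 161 + 296 = 1,196.
Raw shares: Unit 2B 11,261.29; Unit 3A 16,274.87; Unit 5A 13,498.12; Unit 5B 15,966.35; Unit 1B 12,418.27; Unit PH1 22,831.10.
At nearest $1: Unit 2B $11,261; Unit 3A $16,275; Unit 5A $13,498; Unit 5B $15,966; Unit 1B $12,418; Unit PH1 $22,831. Sum = $92,249.
Difference $92,250 − $92,249 = +$1 applied to largest days (Unit PH1): Unit PH1 becomes $22,832.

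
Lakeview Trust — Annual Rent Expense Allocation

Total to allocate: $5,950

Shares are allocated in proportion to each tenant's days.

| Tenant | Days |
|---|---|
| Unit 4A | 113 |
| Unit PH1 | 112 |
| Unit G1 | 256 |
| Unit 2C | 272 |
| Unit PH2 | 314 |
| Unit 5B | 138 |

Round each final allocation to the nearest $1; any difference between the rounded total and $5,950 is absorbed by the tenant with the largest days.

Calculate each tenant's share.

Sum of days: 1,205.
Raw shares: Unit 4A 113/1,205 × $5,950 = 557.97; Unit PH1 112/1,205 × $5,950 = 553.03; Unit G1 256/1,205 × $5,950 = 1,264.07; Unit 2C 272/1,205 × $5,950 = 1,343.07; Unit PH2 314/1,205 × $5,950 = 1,550.46; Unit 5B 138/1,205 × $5,950 = 681.41.
Rounded to nearest $1: Unit 4A $558; Unit PH1 $553; Unit G1 $1,264; Unit 2C $1,343; Unit PH2 $1,550; Unit 5B $681. Sum = $5,949.
Difference $5,950 − $5,949 = +$1 applied to largest days (Unit PH2): Unit PH2 becomes $1,551.

Unit 4A: $558 | Unit PH1: $553 | Unit G1: $1,264 | Unit 2C: $1,343 | Unit PH2: $1,551 | Unit 5B: $681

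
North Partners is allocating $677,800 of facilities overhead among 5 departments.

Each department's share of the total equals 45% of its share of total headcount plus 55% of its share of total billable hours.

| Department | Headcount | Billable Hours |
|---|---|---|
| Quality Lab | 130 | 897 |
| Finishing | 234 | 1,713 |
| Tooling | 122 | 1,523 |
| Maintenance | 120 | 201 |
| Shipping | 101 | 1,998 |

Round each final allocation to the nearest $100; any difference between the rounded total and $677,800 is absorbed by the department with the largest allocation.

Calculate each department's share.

Headcount total 707; billable hours total 6,332.
Combined weights (45% headcount + 55% billable hours): Quality Lab 0.1607; Finishing 0.2977; Tooling 0.2099; Maintenance 0.0938; Shipping 0.2378.
Proportional shares: Quality Lab 108,893.83; Finishing 201,802.09; Tooling 142,297.62; Maintenance 63,603.40; Shipping 161,203.06.
Rounded to nearest $100: Quality Lab $108,900; Finishing $201,800; Tooling $142,300; Maintenance $63,600; Shipping $161,200. Sum = $677,800.
Rounded total matches; no reconciliation needed.

Quality Lab: $108,900; Finishing: $201,800; Tooling: $142,300; Maintenance: $63,600; Shipping: $161,200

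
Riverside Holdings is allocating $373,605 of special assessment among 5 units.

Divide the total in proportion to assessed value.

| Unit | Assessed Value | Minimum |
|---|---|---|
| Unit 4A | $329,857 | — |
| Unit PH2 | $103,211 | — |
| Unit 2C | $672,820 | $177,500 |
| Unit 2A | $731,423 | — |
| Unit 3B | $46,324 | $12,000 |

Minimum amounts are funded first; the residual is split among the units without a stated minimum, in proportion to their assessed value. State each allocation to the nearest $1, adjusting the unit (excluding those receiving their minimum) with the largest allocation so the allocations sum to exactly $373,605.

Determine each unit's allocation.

Guaranteed amounts: Unit 2C $177,500; Unit 3B $12,000. Balance $184,105.
Balance split over remaining assessed value 1,164,491: Unit 4A 52,150.10 → $52,150; Unit PH2 16,317.57 → $16,318; Unit 2A 115,637.33 → $115,637.

Unit 4A: $52,150 | Unit PH2: $16,318 | Unit 2C: $177,500 | Unit 2A: $115,637 | Unit 3B: $12,000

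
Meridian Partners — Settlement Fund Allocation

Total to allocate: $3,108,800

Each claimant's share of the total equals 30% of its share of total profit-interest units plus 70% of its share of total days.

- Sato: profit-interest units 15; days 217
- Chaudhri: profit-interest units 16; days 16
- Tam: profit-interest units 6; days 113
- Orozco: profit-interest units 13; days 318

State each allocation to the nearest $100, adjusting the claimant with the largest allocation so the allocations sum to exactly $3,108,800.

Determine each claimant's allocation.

Sato: $991,000 · Chaudhri: $350,900 · Tam: $482,300 · Orozco: $1,284,600

Profit-interest units total 50; days total 664.
Blended shares (30% profit-interest units + 70% days): Sato 0.3188; Chaudhri 0.1129; Tam 0.1551; Orozco 0.4132.
Raw shares: Sato 990,976.82; Chaudhri 350,882.39; Tam 482,257.28; Orozco 1,284,683.51.
At nearest $100: Sato $991,000; Chaudhri $350,900; Tam $482,300; Orozco $1,284,700. Sum = $3,108,900.
Difference $3,108,800 − $3,108,900 = −$100 applied to largest allocation (Orozco): Orozco becomes $1,284,600.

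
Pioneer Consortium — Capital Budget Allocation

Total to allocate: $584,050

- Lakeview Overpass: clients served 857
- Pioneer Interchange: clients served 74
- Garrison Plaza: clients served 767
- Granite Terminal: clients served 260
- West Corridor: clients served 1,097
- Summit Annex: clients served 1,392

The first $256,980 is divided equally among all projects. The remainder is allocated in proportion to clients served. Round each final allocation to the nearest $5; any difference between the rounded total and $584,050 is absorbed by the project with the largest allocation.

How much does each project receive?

Lakeview Overpass: $105,860; Pioneer Interchange: $48,275; Garrison Plaza: $99,240; Granite Terminal: $61,955; West Corridor: $123,515; Summit Annex: $145,205

First tranche $256,980 split equally: $42,830 each.
Remainder $327,070 by clients served (total 4,447): Lakeview Overpass 63,031.03 → $63,030; Pioneer Interchange 5,442.59 → $5,445; Garrison Plaza 56,411.67 → $56,410; Granite Terminal 19,122.60 → $19,125; West Corridor 80,682.66 → $80,685; Summit Annex 102,379.46 → $102,380.
Rounding difference −$5 on remainder applied to Summit Annex.
Totals: Lakeview Overpass $42,830 + $63,030 = $105,860; Pioneer Interchange $42,830 + $5,445 = $48,275; Garrison Plaza $42,830 + $56,410 = $99,240; Granite Terminal $42,830 + $19,125 = $61,955; West Corridor $42,830 + $80,685 = $123,515; Summit Annex $42,830 + $102,375 = $145,205.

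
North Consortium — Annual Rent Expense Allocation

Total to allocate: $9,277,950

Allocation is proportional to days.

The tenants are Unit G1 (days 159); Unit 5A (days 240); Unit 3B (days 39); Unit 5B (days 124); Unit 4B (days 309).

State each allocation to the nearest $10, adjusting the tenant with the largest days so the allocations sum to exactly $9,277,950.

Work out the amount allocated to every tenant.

Days total: 871.
Pro-rata amounts: Unit G1 159/871 × $9,277,950 = 1,693,678.59; Unit 5A 240/871 × $9,277,950 = 2,556,495.98; Unit 3B 39/871 × $9,277,950 = 415,430.60; Unit 5B 124/871 × $9,277,950 = 1,320,856.26; Unit 4B 309/871 × $9,277,950 = 3,291,488.58.
Rounded to nearest $10: Unit G1 $1,693,680; Unit 5A $2,556,500; Unit 3B $415,430; Unit 5B $1,320,860; Unit 4B $3,291,490. Sum = $9,277,960.
Difference $9,277,950 − $9,277,960 = −$10 applied to largest days (Unit 4B): Unit 4B becomes $3,291,480.

Unit G1: $1,693,680 | Unit 5A: $2,556,500 | Unit 3B: $415,430 | Unit 5B: $1,320,860 | Unit 4B: $3,291,480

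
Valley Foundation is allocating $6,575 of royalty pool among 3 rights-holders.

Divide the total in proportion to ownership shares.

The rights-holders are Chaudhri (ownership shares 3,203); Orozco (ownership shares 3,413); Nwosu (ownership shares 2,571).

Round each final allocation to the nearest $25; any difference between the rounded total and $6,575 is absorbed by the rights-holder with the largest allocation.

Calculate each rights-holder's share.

Chaudhri: $2,300; Orozco: $2,425; Nwosu: $1,850

Total ownership shares = 9,187.
Unrounded shares: Chaudhri 3,203/9,187 × $6,575 = 2,292.34; Orozco 3,413/9,187 × $6,575 = 2,442.63; Nwosu 2,571/9,187 × $6,575 = 1,840.03.
At nearest $25: Chaudhri $2,300; Orozco $2,450; Nwosu $1,850. Sum = $6,600.
Difference $6,575 − $6,600 = −$25 applied to largest allocation (Orozco): Orozco becomes $2,425.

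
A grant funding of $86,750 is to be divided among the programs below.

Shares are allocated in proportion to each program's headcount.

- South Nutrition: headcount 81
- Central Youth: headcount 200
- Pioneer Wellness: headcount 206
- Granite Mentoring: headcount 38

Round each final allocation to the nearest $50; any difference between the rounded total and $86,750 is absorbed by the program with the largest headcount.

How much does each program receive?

Headcount total: 81 + 200 + 206 + 38 = 525.
Unrounded shares: South Nutrition 13,384.29; Central Youth 33,047.62; Pioneer Wellness 34,039.05; Granite Mentoring 6,279.05.
At nearest $50: South Nutrition $13,400; Central Youth $33,050; Pioneer Wellness $34,050; Granite Mentoring $6,300. Sum = $86,800.
Difference $86,750 − $86,800 = −$50 applied to largest headcount (Pioneer Wellness): Pioneer Wellness becomes $34,000.

South Nutrition: $13,400; Central Youth: $33,050; Pioneer Wellness: $34,000; Granite Mentoring: $6,300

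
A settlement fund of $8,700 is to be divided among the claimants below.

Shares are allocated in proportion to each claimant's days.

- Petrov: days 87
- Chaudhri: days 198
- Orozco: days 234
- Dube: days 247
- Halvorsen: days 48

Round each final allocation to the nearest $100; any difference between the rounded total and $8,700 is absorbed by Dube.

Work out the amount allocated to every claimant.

Combined days = 814.
Unrounded shares: Petrov 87/814 × $8,700 = 929.85; Chaudhri 198/814 × $8,700 = 2,116.22; Orozco 234/814 × $8,700 = 2,500.98; Dube 247/814 × $8,700 = 2,639.93; Halvorsen 48/814 × $8,700 = 513.02.
At nearest $100: Petrov $900; Chaudhri $2,100; Orozco $2,500; Dube $2,600; Halvorsen $500. Sum = $8,600.
Difference $8,700 − $8,600 = +$100 applied to Dube: Dube becomes $2,700.

Petrov: $900; Chaudhri: $2,100; Orozco: $2,500; Dube: $2,700; Halvorsen: $500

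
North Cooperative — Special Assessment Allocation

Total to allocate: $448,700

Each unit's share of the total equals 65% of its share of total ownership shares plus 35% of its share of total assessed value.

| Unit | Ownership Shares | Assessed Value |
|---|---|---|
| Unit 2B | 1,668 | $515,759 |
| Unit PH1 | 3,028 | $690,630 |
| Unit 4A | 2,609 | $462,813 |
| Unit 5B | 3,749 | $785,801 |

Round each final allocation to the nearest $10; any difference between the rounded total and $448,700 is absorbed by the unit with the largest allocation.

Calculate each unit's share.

Unit 2B: $77,000; Unit PH1: $124,070; Unit 4A: $98,440; Unit 5B: $149,190

Totals — ownership shares 11,054, assessed value 2,455,003.
Combined weights (65% ownership shares + 35% assessed value): Unit 2B 0.1716; Unit PH1 0.2765; Unit 4A 0.2194; Unit 5B 0.3325.
Unrounded shares: Unit 2B 77,002.24; Unit PH1 124,071.64; Unit 4A 98,443.19; Unit 5B 149,182.94.
After rounding ($10): Unit 2B $77,000; Unit PH1 $124,070; Unit 4A $98,440; Unit 5B $149,180. Sum = $448,690.
Difference $448,700 − $448,690 = +$10 applied to largest allocation (Unit 5B): Unit 5B becomes $149,190.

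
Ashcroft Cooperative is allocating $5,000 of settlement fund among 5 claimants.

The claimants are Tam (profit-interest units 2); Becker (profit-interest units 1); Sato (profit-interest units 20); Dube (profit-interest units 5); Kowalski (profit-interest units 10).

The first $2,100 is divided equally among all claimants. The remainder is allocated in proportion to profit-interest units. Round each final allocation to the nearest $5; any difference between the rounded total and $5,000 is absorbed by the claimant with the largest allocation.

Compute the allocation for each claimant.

$2,100 shared equally gives $420 per claimant.
Remainder $2,900 by profit-interest units (total 38): Tam 152.63 → $155; Becker 76.32 → $75; Sato 1,526.32 → $1,525; Dube 381.58 → $380; Kowalski 763.16 → $765.
Totals: Tam $420 + $155 = $575; Becker $420 + $75 = $495; Sato $420 + $1,525 = $1,945; Dube $420 + $380 = $800; Kowalski $420 + $765 = $1,185.

Tam: $575; Becker: $495; Sato: $1,945; Dube: $800; Kowalski: $1,185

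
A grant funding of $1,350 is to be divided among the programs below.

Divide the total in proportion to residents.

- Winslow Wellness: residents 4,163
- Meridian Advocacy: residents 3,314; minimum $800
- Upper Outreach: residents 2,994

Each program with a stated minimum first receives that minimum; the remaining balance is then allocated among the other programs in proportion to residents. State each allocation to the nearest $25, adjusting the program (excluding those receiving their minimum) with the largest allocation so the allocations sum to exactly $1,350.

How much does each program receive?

Fund the minimums — Meridian Advocacy $800. Remaining pool $550.
Remaining pool split over remaining residents 7,157: Winslow Wellness 319.92 → $325; Upper Outreach 230.08 → $225.

Winslow Wellness: $325 · Meridian Advocacy: $800 · Upper Outreach: $225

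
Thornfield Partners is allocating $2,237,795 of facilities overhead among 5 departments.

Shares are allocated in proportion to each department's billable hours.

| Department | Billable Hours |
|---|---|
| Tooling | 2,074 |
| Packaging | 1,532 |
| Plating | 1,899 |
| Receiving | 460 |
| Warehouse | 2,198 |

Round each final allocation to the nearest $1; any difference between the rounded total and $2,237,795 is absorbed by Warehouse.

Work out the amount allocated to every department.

Total billable hours = 8,163.
Unrounded shares: Tooling 2,074/8,163 × $2,237,795 = 568,563.87; Packaging 1,532/8,163 × $2,237,795 = 419,980.64; Plating 1,899/8,163 × $2,237,795 = 520,589.58; Receiving 460/8,163 × $2,237,795 = 126,103.85; Warehouse 2,198/8,163 × $2,237,795 = 602,557.08.
At nearest $1: Tooling $568,564; Packaging $419,981; Plating $520,590; Receiving $126,104; Warehouse $602,557. Sum = $2,237,796.
Difference $2,237,795 − $2,237,796 = −$1 applied to Warehouse: Warehouse becomes $602,556.

Tooling: $568,564; Packaging: $419,981; Plating: $520,590; Receiving: $126,104; Warehouse: $602,556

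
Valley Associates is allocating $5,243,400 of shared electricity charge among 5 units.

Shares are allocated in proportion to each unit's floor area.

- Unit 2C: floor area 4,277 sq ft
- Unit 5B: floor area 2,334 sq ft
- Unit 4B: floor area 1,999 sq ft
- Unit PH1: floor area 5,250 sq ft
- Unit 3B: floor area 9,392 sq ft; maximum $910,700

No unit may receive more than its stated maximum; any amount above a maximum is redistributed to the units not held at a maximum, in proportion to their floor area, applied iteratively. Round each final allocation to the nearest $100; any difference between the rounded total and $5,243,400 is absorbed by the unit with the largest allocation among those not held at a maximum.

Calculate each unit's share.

Floor area total: 23,252.
Unconstrained shares: Unit 2C 964,477.11; Unit 5B 526,324.43; Unit 4B 450,780.86; Unit PH1 1,183,891.71; Unit 3B 2,117,925.89.
Capped: Unit 3B ($910,700); remaining pool $4,332,700 reallocated over remaining floor area 13,860.
Remaining shares: Unit 2C 1,337,009.95 → $1,337,000; Unit 5B 729,619.18 → $729,600; Unit 4B 624,896.63 → $624,900; Unit PH1 1,641,174.24 → $1,641,200.

Unit 2C: $1,337,000 | Unit 5B: $729,600 | Unit 4B: $624,900 | Unit PH1: $1,641,200 | Unit 3B: $910,700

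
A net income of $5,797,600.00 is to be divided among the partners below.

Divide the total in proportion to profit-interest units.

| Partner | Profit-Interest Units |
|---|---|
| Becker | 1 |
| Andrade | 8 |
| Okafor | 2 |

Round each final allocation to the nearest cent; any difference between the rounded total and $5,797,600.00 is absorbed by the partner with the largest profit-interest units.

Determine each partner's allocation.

Profit-interest units total: 1 + 8 + 2 = 11.
Proportional shares: Becker 527,054.5455; Andrade 4,216,436.3636; Okafor 1,054,109.0909.
After rounding (cent): Becker $527,054.55; Andrade $4,216,436.36; Okafor $1,054,109.09. Sum = $5,797,600.00.
No rounding difference to absorb.

Becker: $527,054.55 | Andrade: $4,216,436.36 | Okafor: $1,054,109.09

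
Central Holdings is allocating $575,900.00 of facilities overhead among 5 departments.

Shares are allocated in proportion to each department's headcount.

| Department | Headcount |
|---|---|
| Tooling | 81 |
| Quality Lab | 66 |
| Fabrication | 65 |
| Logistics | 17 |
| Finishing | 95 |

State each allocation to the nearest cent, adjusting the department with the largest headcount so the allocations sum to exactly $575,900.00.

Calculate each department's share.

Tooling: $143,975.00 · Quality Lab: $117,312.96 · Fabrication: $115,535.49 · Logistics: $30,216.98 · Finishing: $168,859.57

Sum of headcount: 81 + 66 + 65 + 17 + 95 = 324.
Pro-rata amounts: Tooling 143,975.0000; Quality Lab 117,312.9630; Fabrication 115,535.4938; Logistics 30,216.9753; Finishing 168,859.5679.
At nearest cent: Tooling $143,975.00; Quality Lab $117,312.96; Fabrication $115,535.49; Logistics $30,216.98; Finishing $168,859.57. Sum = $575,900.00.
Sum already equals the total — no adjustment.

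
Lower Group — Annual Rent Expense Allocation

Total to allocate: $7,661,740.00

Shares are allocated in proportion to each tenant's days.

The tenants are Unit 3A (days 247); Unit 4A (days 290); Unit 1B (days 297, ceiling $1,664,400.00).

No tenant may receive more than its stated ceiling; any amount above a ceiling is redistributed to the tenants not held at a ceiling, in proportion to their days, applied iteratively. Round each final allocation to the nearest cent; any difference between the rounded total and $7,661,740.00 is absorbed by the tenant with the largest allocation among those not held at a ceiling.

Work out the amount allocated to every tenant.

Unit 3A: $2,758,553.04 · Unit 4A: $3,238,786.96 · Unit 1B: $1,664,400.00

Combined days = 834.
Proportional shares (ignoring caps): Unit 3A 2,269,124.4365; Unit 4A 2,664,154.1966; Unit 1B 2,728,461.3669.
Capped: Unit 1B ($1,664,400.00); balance $5,997,340.00 reallocated over remaining days 537.
Shares after redistribution: Unit 3A 2,758,553.0354 → $2,758,553.04; Unit 4A 3,238,786.9646 → $3,238,786.96.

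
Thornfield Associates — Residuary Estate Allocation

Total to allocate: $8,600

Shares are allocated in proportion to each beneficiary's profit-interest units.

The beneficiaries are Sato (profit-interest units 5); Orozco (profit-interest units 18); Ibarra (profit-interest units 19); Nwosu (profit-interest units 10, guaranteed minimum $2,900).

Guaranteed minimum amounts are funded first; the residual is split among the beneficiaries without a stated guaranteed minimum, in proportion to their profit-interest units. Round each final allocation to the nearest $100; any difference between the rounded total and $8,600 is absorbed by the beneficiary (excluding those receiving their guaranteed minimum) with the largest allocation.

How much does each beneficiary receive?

Sato: $700 · Orozco: $2,400 · Ibarra: $2,600 · Nwosu: $2,900

Minimums first: Nwosu $2,900. Residual $5,700.
Residual split over remaining profit-interest units 42: Sato 678.57 → $700; Orozco 2,442.86 → $2,400; Ibarra 2,578.57 → $2,600.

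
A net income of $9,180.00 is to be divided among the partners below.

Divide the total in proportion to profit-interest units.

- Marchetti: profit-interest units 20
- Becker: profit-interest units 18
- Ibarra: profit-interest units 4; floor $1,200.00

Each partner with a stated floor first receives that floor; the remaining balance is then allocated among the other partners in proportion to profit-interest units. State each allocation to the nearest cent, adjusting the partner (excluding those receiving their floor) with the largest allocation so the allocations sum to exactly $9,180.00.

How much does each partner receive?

Marchetti: $4,200.00 · Becker: $3,780.00 · Ibarra: $1,200.00

Guaranteed amounts: Ibarra $1,200.00. Residual $7,980.00.
Residual split over remaining profit-interest units 38: Marchetti 4,200.0000 → $4,200.00; Becker 3,780.0000 → $3,780.00.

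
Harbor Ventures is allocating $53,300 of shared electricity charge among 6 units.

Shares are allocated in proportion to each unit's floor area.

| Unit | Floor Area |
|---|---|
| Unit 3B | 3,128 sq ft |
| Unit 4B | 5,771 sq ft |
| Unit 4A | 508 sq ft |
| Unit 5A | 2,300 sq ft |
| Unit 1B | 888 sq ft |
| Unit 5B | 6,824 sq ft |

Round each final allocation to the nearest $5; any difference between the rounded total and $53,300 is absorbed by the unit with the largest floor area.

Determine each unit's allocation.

Total floor area = 3,128 + 5,771 + 508 + 2,300 + 888 + 6,824 = 19,419.
Pro-rata amounts: Unit 3B 8,585.53; Unit 4B 15,839.86; Unit 4A 1,394.33; Unit 5A 6,312.89; Unit 1B 2,437.32; Unit 5B 18,730.07.
Rounded to nearest $5: Unit 3B $8,585; Unit 4B $15,840; Unit 4A $1,395; Unit 5A $6,315; Unit 1B $2,435; Unit 5B $18,730. Sum = $53,300.
Sum already equals the total — no adjustment.

Unit 3B: $8,585 | Unit 4B: $15,840 | Unit 4A: $1,395 | Unit 5A: $6,315 | Unit 1B: $2,435 | Unit 5B: $18,730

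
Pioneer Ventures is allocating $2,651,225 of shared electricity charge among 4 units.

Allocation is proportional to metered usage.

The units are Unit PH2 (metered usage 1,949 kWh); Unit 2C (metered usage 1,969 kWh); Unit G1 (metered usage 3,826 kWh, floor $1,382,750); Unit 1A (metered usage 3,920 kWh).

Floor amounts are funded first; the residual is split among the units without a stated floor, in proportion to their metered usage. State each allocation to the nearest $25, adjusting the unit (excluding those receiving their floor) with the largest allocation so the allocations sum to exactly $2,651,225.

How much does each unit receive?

Unit PH2: $315,425; Unit 2C: $318,650; Unit G1: $1,382,750; Unit 1A: $634,400

Minimums first: Unit G1 $1,382,750. Residual $1,268,475.
Residual split over remaining metered usage 7,838: Unit PH2 315,419.47 → $315,425; Unit 2C 318,656.20 → $318,650; Unit 1A 634,399.34 → $634,400.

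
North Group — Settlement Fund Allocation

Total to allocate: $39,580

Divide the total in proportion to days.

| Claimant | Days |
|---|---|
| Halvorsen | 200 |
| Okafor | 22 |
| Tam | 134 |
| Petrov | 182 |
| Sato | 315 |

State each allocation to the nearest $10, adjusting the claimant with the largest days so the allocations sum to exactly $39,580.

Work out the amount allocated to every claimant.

Total days = 200 + 22 + 134 + 182 + 315 = 853.
Raw shares: Halvorsen 9,280.19; Okafor 1,020.82; Tam 6,217.73; Petrov 8,444.97; Sato 14,616.30.
After rounding ($10): Halvorsen $9,280; Okafor $1,020; Tam $6,220; Petrov $8,440; Sato $14,620. Sum = $39,580.
No rounding difference to absorb.

Halvorsen: $9,280; Okafor: $1,020; Tam: $6,220; Petrov: $8,440; Sato: $14,620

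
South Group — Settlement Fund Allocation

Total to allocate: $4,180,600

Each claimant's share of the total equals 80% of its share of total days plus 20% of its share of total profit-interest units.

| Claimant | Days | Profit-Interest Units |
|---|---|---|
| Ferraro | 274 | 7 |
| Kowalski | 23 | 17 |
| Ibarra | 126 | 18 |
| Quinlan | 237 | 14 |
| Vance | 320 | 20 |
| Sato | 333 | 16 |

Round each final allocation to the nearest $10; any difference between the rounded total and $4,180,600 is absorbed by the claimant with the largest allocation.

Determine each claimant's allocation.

Ferraro: $761,550 | Kowalski: $213,090 | Ibarra: $484,540 | Quinlan: $730,920 | Vance: $996,870 | Sato: $993,630

Days total 1,313; profit-interest units total 92.
Composite weights (80% days + 20% profit-interest units): Ferraro 0.1822; Kowalski 0.0510; Ibarra 0.1159; Quinlan 0.1748; Vance 0.2385; Sato 0.2377.
Raw shares: Ferraro 761,551.96; Kowalski 213,086.15; Ibarra 484,536.51; Quinlan 730,923.21; Vance 996,870.78; Sato 993,631.40.
Rounded to nearest $10: Ferraro $761,550; Kowalski $213,090; Ibarra $484,540; Quinlan $730,920; Vance $996,870; Sato $993,630. Sum = $4,180,600.
No rounding difference to absorb.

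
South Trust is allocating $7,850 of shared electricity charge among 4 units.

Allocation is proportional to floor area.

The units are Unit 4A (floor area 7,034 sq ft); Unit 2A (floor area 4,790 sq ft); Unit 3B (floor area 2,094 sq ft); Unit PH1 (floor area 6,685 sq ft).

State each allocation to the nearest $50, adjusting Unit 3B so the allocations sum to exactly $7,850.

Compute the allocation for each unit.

Sum of floor area: 20,603.
Proportional shares: Unit 4A 7,034/20,603 × $7,850 = 2,680.04; Unit 2A 4,790/20,603 × $7,850 = 1,825.05; Unit 3B 2,094/20,603 × $7,850 = 797.84; Unit PH1 6,685/20,603 × $7,850 = 2,547.07.
Rounded to nearest $50: Unit 4A $2,700; Unit 2A $1,850; Unit 3B $800; Unit PH1 $2,550. Sum = $7,900.
Difference $7,850 − $7,900 = −$50 applied to Unit 3B: Unit 3B becomes $750.

Unit 4A: $2,700 | Unit 2A: $1,850 | Unit 3B: $750 | Unit PH1: $2,550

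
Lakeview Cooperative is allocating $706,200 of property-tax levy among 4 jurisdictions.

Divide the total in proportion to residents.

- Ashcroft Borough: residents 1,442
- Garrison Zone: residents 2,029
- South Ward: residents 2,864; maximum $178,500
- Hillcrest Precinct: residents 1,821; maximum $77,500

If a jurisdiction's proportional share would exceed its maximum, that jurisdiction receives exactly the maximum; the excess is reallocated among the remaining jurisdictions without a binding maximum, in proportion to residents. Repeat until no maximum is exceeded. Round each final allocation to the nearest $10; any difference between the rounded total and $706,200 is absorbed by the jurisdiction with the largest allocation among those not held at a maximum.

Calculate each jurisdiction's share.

Total residents = 8,156.
Proportional shares (ignoring caps): Ashcroft Borough 124,857.82; Garrison Zone 175,684.13; South Ward 247,983.91; Hillcrest Precinct 157,674.13.
Capped: South Ward ($178,500), Hillcrest Precinct ($77,500); remaining pool $450,200 reallocated over remaining residents 3,471.
Remaining shares: Ashcroft Borough 187,032.09 → $187,030; Garrison Zone 263,167.91 → $263,170.

Ashcroft Borough: $187,030 · Garrison Zone: $263,170 · South Ward: $178,500 · Hillcrest Precinct: $77,500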